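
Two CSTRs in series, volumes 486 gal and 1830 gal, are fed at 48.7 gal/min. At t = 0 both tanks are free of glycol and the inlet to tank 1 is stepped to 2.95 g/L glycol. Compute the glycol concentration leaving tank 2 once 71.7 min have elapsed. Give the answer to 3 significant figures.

Time constants: τᵢ = Vᵢ/Q for each well-mixed tank.
τ₁ = 486/48.7 = 9.9795 min; τ₂ = 1830/48.7 = 37.577 min.
Solving the cascade with C₁(0)=C₂(0)=0 gives C₂(t) = C_in[1 − (τ₁ e^(−t/τ₁) − τ₂ e^(−t/τ₂))/(τ₁ − τ₂)].
At t = 71.7: e^(−t/τ₁) = 0.00075806, e^(−t/τ₂) = 0.14836.
C₂ = 2.95·[1 − (9.9795·0.00075806 − 37.577·0.14836)/(-27.598)] = 2.95·0.79826 = 2.3549 g/L.

2.35 g/L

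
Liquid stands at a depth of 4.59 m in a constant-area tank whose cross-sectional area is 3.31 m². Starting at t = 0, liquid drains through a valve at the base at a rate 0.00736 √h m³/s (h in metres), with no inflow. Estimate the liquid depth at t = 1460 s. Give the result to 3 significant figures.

0.270 m

A dh/dt = −Q_out = −0.00736 √h.
This is separable: 2 d(√h)/dt = −0.00736/A, so √h = √h₀ − (0.00736/(2A)) t.
√h = √4.59 − 0.00736·1460/(2·3.31) = 2.1424 − 1.6232 = 0.51923.
h = 0.51923² = 0.26960 m.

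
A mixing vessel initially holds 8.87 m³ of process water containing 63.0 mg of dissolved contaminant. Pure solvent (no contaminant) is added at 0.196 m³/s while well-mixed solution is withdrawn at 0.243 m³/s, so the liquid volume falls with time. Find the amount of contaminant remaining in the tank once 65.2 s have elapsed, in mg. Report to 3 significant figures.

7.04 mg

Total volume: dV/dt = Q_in − Q_out = -0.047000 m³/s, so V(t) = 8.87 − 0.047000 t and V(65.2) = 5.8056 m³.
Solute balance: dm/dt = 0 − Q_out C = −Q_out m/V(t).
dm/m = −Q_out dt/(V₀ − 0.047000 t); integrating gives ln(m/m₀) = −(Q_out/(Q_in−Q_out)) ln(V/V₀).
m = m₀ (V₀/V)^(Q_out/(Q_in−Q_out)) = 63.0 × (8.87/5.8056)^(-5.1702) = 7.0409 mg.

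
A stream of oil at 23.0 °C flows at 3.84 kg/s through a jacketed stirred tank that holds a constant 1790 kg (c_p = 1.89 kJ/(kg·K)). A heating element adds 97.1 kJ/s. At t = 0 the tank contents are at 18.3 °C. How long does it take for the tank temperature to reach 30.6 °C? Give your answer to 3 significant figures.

532 s

M c_p dT/dt = ṁ c_p (T_in − T) + Q̇.
τ = M/ṁ = 466.15 s; T_ss = T_in + Q̇/(ṁ c_p) = 36.379 °C.
T(t) = T_ss + (T₀ − T_ss) e^(−t/τ). Set T = 30.6:
e^(−t/τ) = (30.6 − 36.379)/(18.3 − 36.379) = 0.31966
t = −466.15 · ln(0.31966) = 531.64 s.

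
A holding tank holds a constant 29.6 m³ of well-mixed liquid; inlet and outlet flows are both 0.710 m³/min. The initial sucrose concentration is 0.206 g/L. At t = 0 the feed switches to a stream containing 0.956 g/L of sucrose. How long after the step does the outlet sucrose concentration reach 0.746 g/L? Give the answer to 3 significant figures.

Mass balance on the solute (V constant): V dC/dt = Q(C_in − C), so τ = V/Q = 41.690 min.
C(t) = C_in + (C₀ − C_in) e^(−t/τ). Set C = 0.746 and solve for t:
e^(−t/τ) = (C − C_in)/(C₀ − C_in) = (0.746 − 0.956)/(0.206 − 0.956) = 0.28000
t = −τ ln(…) = 41.690 × 1.2730 = 53.070 min.

53.1 min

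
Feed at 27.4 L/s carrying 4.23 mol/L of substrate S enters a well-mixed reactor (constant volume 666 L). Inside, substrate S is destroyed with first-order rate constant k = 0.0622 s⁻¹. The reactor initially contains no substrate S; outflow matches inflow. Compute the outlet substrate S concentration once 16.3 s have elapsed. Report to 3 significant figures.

Species balance: V dC/dt = Q C_in − Q C − k V C.
This is linear with rate a = Q/V + k = 0.10334 s⁻¹.
C_ss = Q C_in/(Q + kV) = 1.6840 mol/L; C(t) = C_ss + (C₀ − C_ss) e^(−a t).
C(16.3) = 1.6840 + (-1.6840)·e^(−0.10334·16.3) = 1.6840 + (-1.6840)·0.18554 = 1.3715 mol/L.

1.37 mol/L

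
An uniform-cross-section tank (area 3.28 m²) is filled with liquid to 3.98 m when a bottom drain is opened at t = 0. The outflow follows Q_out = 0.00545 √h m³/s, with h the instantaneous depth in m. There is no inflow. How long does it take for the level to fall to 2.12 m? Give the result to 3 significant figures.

Unsteady balance on liquid volume: A dh/dt = −0.00545 √h.
∫ h^(−1/2) dh = −(0.00545/A) ∫ dt, giving 2√h = 2√h₀ − (0.00545/A) t.
t = 2A(√h₀ − √h)/0.00545 = 2·3.28·(√3.98 − √2.12)/0.00545
  = 6.5600 × (1.9950 − 1.4560) / 0.00545 = 648.74 s.

649 s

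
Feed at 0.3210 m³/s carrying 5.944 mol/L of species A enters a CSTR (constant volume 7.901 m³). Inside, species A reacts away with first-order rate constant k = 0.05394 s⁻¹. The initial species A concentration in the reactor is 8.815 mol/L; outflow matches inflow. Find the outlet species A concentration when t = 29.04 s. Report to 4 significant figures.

2.955 mol/L

Species balance: V dC/dt = Q C_in − Q C − k V C.
dC/dt = (Q/V) C_in − (Q/V + k) C; effective rate a = Q/V + k = 0.0406278 + 0.05394 = 0.0945678 s⁻¹.
C_ss = Q C_in/(Q + kV) = 2.55363 mol/L; C(t) = C_ss + (C₀ − C_ss) e^(−a t).
C(29.04) = 2.55363 + (6.26137)·e^(−0.0945678·29.04) = 2.55363 + (6.26137)·0.0641682 = 2.95541 mol/L.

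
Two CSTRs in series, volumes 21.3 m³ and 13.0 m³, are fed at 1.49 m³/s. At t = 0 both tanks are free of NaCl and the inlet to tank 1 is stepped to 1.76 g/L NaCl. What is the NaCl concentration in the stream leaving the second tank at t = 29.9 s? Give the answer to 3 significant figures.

Species balance on tank i: dCᵢ/dt = (Cᵢ₋₁ − Cᵢ)/τᵢ with τᵢ = Vᵢ/Q.
τ₁ = 21.3/1.49 = 14.295 s; τ₂ = 13.0/1.49 = 8.7248 s.
Solving the cascade with C₁(0)=C₂(0)=0 gives C₂(t) = C_in[1 − (τ₁ e^(−t/τ₁) − τ₂ e^(−t/τ₂))/(τ₁ − τ₂)].
At t = 29.9: e^(−t/τ₁) = 0.12349, e^(−t/τ₂) = 0.032484.
C₂ = 1.76·[1 − (14.295·0.12349 − 8.7248·0.032484)/(5.5705)] = 1.76·0.73397 = 1.2918 g/L.

1.29 g/L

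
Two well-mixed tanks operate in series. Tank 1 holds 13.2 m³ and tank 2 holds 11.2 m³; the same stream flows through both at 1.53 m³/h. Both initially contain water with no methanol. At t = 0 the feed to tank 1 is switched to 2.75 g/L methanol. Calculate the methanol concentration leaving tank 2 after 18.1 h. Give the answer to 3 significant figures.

Time constants: τᵢ = Vᵢ/Q for each well-mixed tank.
τ₁ = 13.2/1.53 = 8.6275 h; τ₂ = 11.2/1.53 = 7.3203 h.
Tank 1: C₁ = C_in(1 − e^(−t/τ₁)). Tank 2 (τ₁ ≠ τ₂): C₂ = C_in[1 − (τ₁ e^(−t/τ₁) − τ₂ e^(−t/τ₂))/(τ₁ − τ₂)].
At t = 18.1: e^(−t/τ₁) = 0.12271, e^(−t/τ₂) = 0.084366.
C₂ = 2.75·[1 − (8.6275·0.12271 − 7.3203·0.084366)/(1.3072)] = 2.75·0.66258 = 1.8221 g/L.

1.82 g/L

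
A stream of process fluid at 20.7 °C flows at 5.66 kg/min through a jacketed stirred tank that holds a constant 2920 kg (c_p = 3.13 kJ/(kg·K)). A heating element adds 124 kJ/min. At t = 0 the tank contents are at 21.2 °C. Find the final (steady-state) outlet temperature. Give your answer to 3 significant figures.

27.7 °C

First-law balance (no shaft work): M c_p dT/dt = ṁ c_p (T_in − T) + 124.
At steady state dT/dt = 0 ⇒ T_ss = T_in + Q̇/(ṁ c_p) = 20.7 + 124/(5.66·3.13) = 27.699 °C.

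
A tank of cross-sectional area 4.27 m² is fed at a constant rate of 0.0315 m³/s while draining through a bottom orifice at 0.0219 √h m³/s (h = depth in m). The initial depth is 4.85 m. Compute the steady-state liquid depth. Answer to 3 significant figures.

Mass balance (ρ constant): A dh/dt = Q_in − 0.0219 √h. At steady state dh/dt = 0:
Q_in = 0.0219 √h_ss ⇒ √h_ss = 0.0315/0.0219 = 1.4384.
h_ss = 1.4384² = 2.0689 m. (Since h₀ = 4.85 m > h_ss, the level will fall toward this value.)

2.07 m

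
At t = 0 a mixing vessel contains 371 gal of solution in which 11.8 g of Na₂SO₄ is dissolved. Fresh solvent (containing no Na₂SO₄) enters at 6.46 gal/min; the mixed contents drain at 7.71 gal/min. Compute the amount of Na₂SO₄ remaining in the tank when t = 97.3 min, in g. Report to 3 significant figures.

Total volume: dV/dt = Q_in − Q_out = -1.2500 gal/min, so V(t) = 371 − 1.2500 t and V(97.3) = 249.38 gal.
Species balance (pure solvent in): dm/dt = −Q_out · m/V(t).
dm/m = −Q_out dt/(V₀ − 1.2500 t); integrating gives ln(m/m₀) = −(Q_out/(Q_in−Q_out)) ln(V/V₀).
m = m₀ (V₀/V)^(Q_out/(Q_in−Q_out)) = 11.8 × (371/249.38)^(-6.1680) = 1.0181 g.

1.02 g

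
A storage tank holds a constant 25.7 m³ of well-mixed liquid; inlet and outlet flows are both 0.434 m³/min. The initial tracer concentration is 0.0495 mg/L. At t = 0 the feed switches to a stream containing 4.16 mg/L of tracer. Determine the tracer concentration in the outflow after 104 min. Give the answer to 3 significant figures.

Unsteady species balance (constant V, well mixed): V dC/dt = Q(C_in − C).
Rewrite as dC/dt + C/τ = C_in/τ, τ = V/Q = 59.217 min.
Solution: C(t) = C_in + (C₀ − C_in) e^(−t/τ).
C(104) = 4.16 + (0.0495 − 4.16)·e^(−104/59.217) = 4.16 + (-4.1105)·0.17269 = 3.4502 mg/L.

3.45 mg/L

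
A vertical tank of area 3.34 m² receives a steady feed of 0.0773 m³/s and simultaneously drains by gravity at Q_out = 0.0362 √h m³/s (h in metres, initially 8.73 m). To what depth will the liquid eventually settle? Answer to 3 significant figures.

A dh/dt = Q_in − 0.0362 √h. Steady state requires inflow = outflow:
Q_in = 0.0362 √h_ss ⇒ √h_ss = 0.0773/0.0362 = 2.1354.
h_ss = 2.1354² = 4.5598 m. (Since h₀ = 8.73 m > h_ss, the level will fall toward this value.)

4.56 m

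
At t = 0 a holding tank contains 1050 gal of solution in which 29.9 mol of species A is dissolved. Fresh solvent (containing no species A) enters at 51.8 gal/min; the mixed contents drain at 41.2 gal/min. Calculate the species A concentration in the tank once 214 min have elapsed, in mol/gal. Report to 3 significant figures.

Let m(t) be the amount of species A. Volume: V(t) = V₀ + (Q_in − Q_out) t = 1050 + 10.600 t; V(214) = 3318.4 gal.
No species A enters, so dm/dt = −Q_out · (m/V).
dm/m = −Q_out dt/(V₀ + 10.600 t); integrating gives ln(m/m₀) = −(Q_out/(Q_in−Q_out)) ln(V/V₀).
m = m₀ (V₀/V)^(Q_out/(Q_in−Q_out)) = 29.9 × (1050/3318.4)^(3.8868) = 0.34142 mol.
C = m/V = 0.34142/3318.4 = 0.00010289 mol/gal.

0.000103 mol/gal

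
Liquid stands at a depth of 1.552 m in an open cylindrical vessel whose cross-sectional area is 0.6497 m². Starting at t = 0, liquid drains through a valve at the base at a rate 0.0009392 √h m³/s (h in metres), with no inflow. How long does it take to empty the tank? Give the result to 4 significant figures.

With no inflow, A dh/dt = −0.0009392 √h.
∫ h^(−1/2) dh = −(0.0009392/A) ∫ dt, giving 2√h = 2√h₀ − (0.0009392/A) t.
Set h = 0: 2√h₀ = (0.0009392/A) t_empty ⇒ t_empty = 2A√h₀/0.0009392.
t_empty = 2·0.6497·√1.552/0.0009392 = 1.29940·1.24579/0.0009392 = 1723.58 s.

1724 s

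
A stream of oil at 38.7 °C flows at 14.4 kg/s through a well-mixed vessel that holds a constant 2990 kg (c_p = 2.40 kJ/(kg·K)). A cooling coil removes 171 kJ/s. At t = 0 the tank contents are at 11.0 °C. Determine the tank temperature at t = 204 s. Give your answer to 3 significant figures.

First-law balance (no shaft work): M c_p dT/dt = ṁ c_p (T_in − T) − 171.
τ = M/ṁ = 207.64 s; T_ss = T_in − Q̇/(ṁ c_p) = 38.7 − 171/(14.4·2.40) = 33.752 °C.
This is linear first-order; T(t) = T_ss + (T₀ − T_ss) e^(−t/τ).
T(204) = 33.752 + (-22.752)·e^(−204/207.64) = 33.752 + (-22.752)·0.37438 = 25.234 °C.

25.2 °C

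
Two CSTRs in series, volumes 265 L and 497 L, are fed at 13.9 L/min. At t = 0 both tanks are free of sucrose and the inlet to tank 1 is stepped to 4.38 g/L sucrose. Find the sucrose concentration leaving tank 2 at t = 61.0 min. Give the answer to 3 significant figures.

Species balance on tank i: dCᵢ/dt = (Cᵢ₋₁ − Cᵢ)/τᵢ with τᵢ = Vᵢ/Q.
τ₁ = 265/13.9 = 19.065 min; τ₂ = 497/13.9 = 35.755 min.
Solving the cascade with C₁(0)=C₂(0)=0 gives C₂(t) = C_in[1 − (τ₁ e^(−t/τ₁) − τ₂ e^(−t/τ₂))/(τ₁ − τ₂)].
At t = 61.0: e^(−t/τ₁) = 0.040778, e^(−t/τ₂) = 0.18158.
C₂ = 4.38·[1 − (19.065·0.040778 − 35.755·0.18158)/(-16.691)] = 4.38·0.65758 = 2.8802 g/L.

2.88 g/L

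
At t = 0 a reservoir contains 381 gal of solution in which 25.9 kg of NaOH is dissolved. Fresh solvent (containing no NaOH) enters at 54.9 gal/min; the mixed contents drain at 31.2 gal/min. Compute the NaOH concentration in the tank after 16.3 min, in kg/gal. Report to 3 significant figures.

Total volume: dV/dt = Q_in − Q_out = 23.700 gal/min, so V(t) = 381 + 23.700 t and V(16.3) = 767.31 gal.
Species balance (pure solvent in): dm/dt = −Q_out · m/V(t).
Separate: dm/m = −Q_out dt/V(t) ⇒ ln(m/m₀) = −(Q_out/(Q_in−Q_out)) ln(V/V₀).
m = m₀ (V₀/V)^(Q_out/(Q_in−Q_out)) = 25.9 × (381/767.31)^(1.3165) = 10.305 kg.
C = m/V = 10.305/767.31 = 0.013430 kg/gal.

0.0134 kg/gal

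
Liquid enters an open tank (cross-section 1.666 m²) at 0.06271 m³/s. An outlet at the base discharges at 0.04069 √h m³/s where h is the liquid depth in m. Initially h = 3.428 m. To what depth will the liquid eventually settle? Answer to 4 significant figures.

2.375 m

A dh/dt = Q_in − 0.04069 √h. Steady state requires inflow = outflow:
Q_in = 0.04069 √h_ss ⇒ √h_ss = 0.06271/0.04069 = 1.54116.
h_ss = 1.54116² = 2.37519 m. (Since h₀ = 3.428 m > h_ss, the level will fall toward this value.)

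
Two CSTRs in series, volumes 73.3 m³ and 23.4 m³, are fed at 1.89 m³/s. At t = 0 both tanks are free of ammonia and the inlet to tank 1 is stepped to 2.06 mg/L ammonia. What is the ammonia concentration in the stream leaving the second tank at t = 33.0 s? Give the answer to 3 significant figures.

Each tank obeys Vᵢ dCᵢ/dt = Q(Cᵢ₋₁ − Cᵢ), so τᵢ = Vᵢ/Q.
τ₁ = 73.3/1.89 = 38.783 s; τ₂ = 23.4/1.89 = 12.381 s.
Tank 1: C₁ = C_in(1 − e^(−t/τ₁)). Tank 2 (τ₁ ≠ τ₂): C₂ = C_in[1 − (τ₁ e^(−t/τ₁) − τ₂ e^(−t/τ₂))/(τ₁ − τ₂)].
At t = 33.0: e^(−t/τ₁) = 0.42704, e^(−t/τ₂) = 0.069573.
C₂ = 2.06·[1 − (38.783·0.42704 − 12.381·0.069573)/(26.402)] = 2.06·0.40534 = 0.83499 mg/L.

0.835 mg/L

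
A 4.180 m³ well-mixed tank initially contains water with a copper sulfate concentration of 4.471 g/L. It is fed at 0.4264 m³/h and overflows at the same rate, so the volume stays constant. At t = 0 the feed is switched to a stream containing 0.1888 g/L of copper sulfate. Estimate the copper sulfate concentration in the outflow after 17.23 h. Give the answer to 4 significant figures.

Mass balance on the solute (V constant): V dC/dt = Q(C_in − C).
Rewrite as dC/dt + C/τ = C_in/τ, τ = V/Q = 9.80300 h.
This is linear first-order; C(t) = C_in + (C₀ − C_in) e^(−t/τ).
C(17.23) = 0.1888 + (4.471 − 0.1888)·e^(−17.23/9.80300) = 0.1888 + (4.28220)·0.172454 = 0.927282 g/L.

0.9273 g/L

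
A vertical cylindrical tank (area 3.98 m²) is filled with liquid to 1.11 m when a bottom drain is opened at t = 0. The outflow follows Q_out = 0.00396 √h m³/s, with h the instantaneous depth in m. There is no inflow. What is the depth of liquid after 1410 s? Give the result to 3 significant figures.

A dh/dt = −Q_out = −0.00396 √h.
∫ h^(−1/2) dh = −(0.00396/A) ∫ dt, giving 2√h = 2√h₀ − (0.00396/A) t.
√h = √1.11 − 0.00396·1410/(2·3.98) = 1.0536 − 0.70146 = 0.35211.
h = 0.35211² = 0.12398 m.

0.124 m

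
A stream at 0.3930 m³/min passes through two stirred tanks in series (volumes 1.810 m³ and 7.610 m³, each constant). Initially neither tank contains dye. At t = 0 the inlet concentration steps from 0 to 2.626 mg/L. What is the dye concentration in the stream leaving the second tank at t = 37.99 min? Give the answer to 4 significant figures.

Species balance on tank i: dCᵢ/dt = (Cᵢ₋₁ − Cᵢ)/τᵢ with τᵢ = Vᵢ/Q.
τ₁ = 1.810/0.3930 = 4.60560 min; τ₂ = 7.610/0.3930 = 19.3639 min.
Tank 1: C₁ = C_in(1 − e^(−t/τ₁)). Tank 2 (τ₁ ≠ τ₂): C₂ = C_in[1 − (τ₁ e^(−t/τ₁) − τ₂ e^(−t/τ₂))/(τ₁ − τ₂)].
At t = 37.99: e^(−t/τ₁) = 0.000261610, e^(−t/τ₂) = 0.140591.
C₂ = 2.626·[1 − (4.60560·0.000261610 − 19.3639·0.140591)/(-14.7583)] = 2.626·0.815617 = 2.14181 mg/L.

2.142 mg/L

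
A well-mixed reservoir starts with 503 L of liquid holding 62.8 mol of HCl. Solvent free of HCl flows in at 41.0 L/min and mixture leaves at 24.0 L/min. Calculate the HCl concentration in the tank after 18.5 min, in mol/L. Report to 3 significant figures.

Let m(t) be the amount of HCl. Volume: V(t) = V₀ + (Q_in − Q_out) t = 503 + 17.000 t; V(18.5) = 817.50 L.
Species balance (pure solvent in): dm/dt = −Q_out · m/V(t).
dm/m = −Q_out dt/(V₀ + 17.000 t); integrating gives ln(m/m₀) = −(Q_out/(Q_in−Q_out)) ln(V/V₀).
m = m₀ (V₀/V)^(Q_out/(Q_in−Q_out)) = 62.8 × (503/817.50)^(1.4118) = 31.637 mol.
C = m/V = 31.637/817.50 = 0.038699 mol/L.

0.0387 mol/L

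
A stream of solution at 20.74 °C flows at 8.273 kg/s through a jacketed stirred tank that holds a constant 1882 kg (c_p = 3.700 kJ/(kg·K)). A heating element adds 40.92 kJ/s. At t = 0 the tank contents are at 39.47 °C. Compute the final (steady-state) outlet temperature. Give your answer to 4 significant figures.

Heat balance on the well-mixed liquid: M c_p dT/dt = ṁ c_p (T_in − T) + 40.92.
At steady state dT/dt = 0 ⇒ T_ss = T_in + Q̇/(ṁ c_p) = 20.74 + 40.92/(8.273·3.700) = 22.0768 °C.

22.08 °C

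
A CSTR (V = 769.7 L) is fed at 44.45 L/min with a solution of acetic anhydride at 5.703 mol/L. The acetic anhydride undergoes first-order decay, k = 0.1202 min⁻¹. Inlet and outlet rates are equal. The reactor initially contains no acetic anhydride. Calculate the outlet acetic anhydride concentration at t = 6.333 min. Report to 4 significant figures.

Species balance: V dC/dt = Q C_in − Q C − k V C.
This is linear with rate a = Q/V + k = 0.177950 min⁻¹.
C_ss = Q C_in/(Q + kV) = 1.85079 mol/L; C(t) = C_ss + (C₀ − C_ss) e^(−a t).
C(6.333) = 1.85079 + (-1.85079)·e^(−0.177950·6.333) = 1.85079 + (-1.85079)·0.324018 = 1.25110 mol/L.

1.251 mol/L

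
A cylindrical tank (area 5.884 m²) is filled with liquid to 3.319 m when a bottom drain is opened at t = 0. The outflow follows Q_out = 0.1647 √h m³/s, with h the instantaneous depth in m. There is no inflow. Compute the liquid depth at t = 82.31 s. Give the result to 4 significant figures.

0.4487 m

With no inflow, A dh/dt = −0.1647 √h.
This is separable: 2 d(√h)/dt = −0.1647/A, so √h = √h₀ − (0.1647/(2A)) t.
√h = √3.319 − 0.1647·82.31/(2·5.884) = 1.82181 − 1.15198 = 0.669836.
h = 0.669836² = 0.448680 m.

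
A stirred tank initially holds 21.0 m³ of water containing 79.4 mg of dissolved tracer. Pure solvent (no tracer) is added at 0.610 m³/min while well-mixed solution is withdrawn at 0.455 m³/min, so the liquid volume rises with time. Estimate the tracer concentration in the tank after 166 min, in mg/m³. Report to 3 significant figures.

Total volume: dV/dt = Q_in − Q_out = 0.15500 m³/min, so V(t) = 21.0 + 0.15500 t and V(166) = 46.730 m³.
Species balance (pure solvent in): dm/dt = −Q_out · m/V(t).
Separate: dm/m = −Q_out dt/V(t) ⇒ ln(m/m₀) = −(Q_out/(Q_in−Q_out)) ln(V/V₀).
m = m₀ (V₀/V)^(Q_out/(Q_in−Q_out)) = 79.4 × (21.0/46.730)^(2.9355) = 7.5876 mg.
C = m/V = 7.5876/46.730 = 0.16237 mg/m³.

0.162 mg/m³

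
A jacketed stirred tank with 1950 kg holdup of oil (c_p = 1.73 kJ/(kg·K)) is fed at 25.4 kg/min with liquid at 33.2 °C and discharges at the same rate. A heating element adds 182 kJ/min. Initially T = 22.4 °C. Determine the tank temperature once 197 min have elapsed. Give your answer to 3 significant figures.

M c_p dT/dt = ṁ c_p (T_in − T) + Q̇.
Rearrange: dT/dt = (T_ss − T)/τ with τ = M/ṁ = 76.772 min and T_ss = T_in + Q̇/(ṁ c_p) = 37.342 °C.
This is linear first-order; T(t) = T_ss + (T₀ − T_ss) e^(−t/τ).
T(197) = 37.342 + (-14.942)·e^(−197/76.772) = 37.342 + (-14.942)·0.076838 = 36.194 °C.

36.2 °C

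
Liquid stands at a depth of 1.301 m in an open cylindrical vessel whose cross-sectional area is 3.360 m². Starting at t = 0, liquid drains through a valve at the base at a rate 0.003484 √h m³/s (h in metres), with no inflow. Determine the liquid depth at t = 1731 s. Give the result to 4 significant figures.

Mass balance (ρ constant): A dh/dt = −0.003484 √h.
This is separable: 2 d(√h)/dt = −0.003484/A, so √h = √h₀ − (0.003484/(2A)) t.
√h = √1.301 − 0.003484·1731/(2·3.360) = 1.14061 − 0.897441 = 0.243173.
h = 0.243173² = 0.0591330 m.

0.05913 m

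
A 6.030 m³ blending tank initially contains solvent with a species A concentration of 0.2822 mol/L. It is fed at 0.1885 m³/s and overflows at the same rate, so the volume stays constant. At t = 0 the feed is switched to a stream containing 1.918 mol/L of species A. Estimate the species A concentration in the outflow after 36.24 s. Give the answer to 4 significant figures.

1.391 mol/L

Mass balance on the solute (V constant): V dC/dt = Q(C_in − C).
So dC/dt = (C_in − C)/τ with τ = V/Q = 6.030/0.1885 = 31.9894 s.
Solution: C(t) = C_in + (C₀ − C_in) e^(−t/τ).
C(36.24) = 1.918 + (0.2822 − 1.918)·e^(−36.24/31.9894) = 1.918 + (-1.63580)·0.322106 = 1.39110 mol/L.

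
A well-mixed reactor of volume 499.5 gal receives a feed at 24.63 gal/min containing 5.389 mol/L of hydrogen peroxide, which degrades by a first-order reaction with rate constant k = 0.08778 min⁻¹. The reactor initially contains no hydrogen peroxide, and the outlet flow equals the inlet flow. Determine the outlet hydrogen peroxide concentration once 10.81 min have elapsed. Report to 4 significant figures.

1.498 mol/L

V dC/dt = Q(C_in − C) − k V C.
dC/dt = (Q/V) C_in − (Q/V + k) C; effective rate a = Q/V + k = 0.0493093 + 0.08778 = 0.137089 min⁻¹.
C_ss = Q C_in/(Q + kV) = 1.93836 mol/L; C(t) = C_ss + (C₀ − C_ss) e^(−a t).
C(10.81) = 1.93836 + (-1.93836)·e^(−0.137089·10.81) = 1.93836 + (-1.93836)·0.227198 = 1.49797 mol/L.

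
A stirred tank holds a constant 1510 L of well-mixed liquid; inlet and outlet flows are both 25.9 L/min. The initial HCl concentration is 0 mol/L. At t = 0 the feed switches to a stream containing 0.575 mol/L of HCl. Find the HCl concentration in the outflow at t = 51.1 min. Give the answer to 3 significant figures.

Transient balance on the dissolved component: V dC/dt = Q(C_in − C).
So dC/dt = (C_in − C)/τ with τ = V/Q = 1510/25.9 = 58.301 min.
C approaches C_in exponentially: C(t) = C_in + (C₀ − C_in) e^(−t/τ).
C(51.1) = 0.575 + (0 − 0.575)·e^(−51.1/58.301) = 0.575 + (-0.57500)·0.41624 = 0.33566 mol/L.

0.336 mol/L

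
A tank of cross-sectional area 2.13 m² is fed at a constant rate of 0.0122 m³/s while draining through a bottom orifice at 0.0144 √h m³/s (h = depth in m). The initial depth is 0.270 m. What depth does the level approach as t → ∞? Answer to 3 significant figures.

0.718 m

Volume balance on the tank: A dh/dt = Q_in − 0.0144 √h. At steady state dh/dt = 0:
Q_in = 0.0144 √h_ss ⇒ √h_ss = 0.0122/0.0144 = 0.84722.
h_ss = 0.84722² = 0.71779 m. (Since h₀ = 0.270 m < h_ss, the level will rise toward this value.)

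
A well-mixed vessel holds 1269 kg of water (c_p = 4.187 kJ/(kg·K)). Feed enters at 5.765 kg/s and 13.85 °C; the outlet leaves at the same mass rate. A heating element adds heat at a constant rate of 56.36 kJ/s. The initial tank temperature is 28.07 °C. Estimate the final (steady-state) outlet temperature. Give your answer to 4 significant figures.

16.18 °C

Heat balance on the well-mixed liquid: M c_p dT/dt = ṁ c_p (T_in − T) + 56.36.
At steady state dT/dt = 0 ⇒ T_ss = T_in + Q̇/(ṁ c_p) = 13.85 + 56.36/(5.765·4.187) = 16.1849 °C.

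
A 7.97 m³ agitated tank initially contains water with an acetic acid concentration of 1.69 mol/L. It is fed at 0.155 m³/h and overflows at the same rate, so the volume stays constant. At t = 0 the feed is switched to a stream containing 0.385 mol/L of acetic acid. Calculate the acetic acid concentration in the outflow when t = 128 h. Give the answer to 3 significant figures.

Mass balance on the solute (V constant): V dC/dt = Q(C_in − C).
Time constant τ = V/Q = 7.97/0.155 = 51.419 h.
Solution: C(t) = C_in + (C₀ − C_in) e^(−t/τ).
C(128) = 0.385 + (1.69 − 0.385)·e^(−128/51.419) = 0.385 + (1.3050)·0.082965 = 0.49327 mol/L.

0.493 mol/L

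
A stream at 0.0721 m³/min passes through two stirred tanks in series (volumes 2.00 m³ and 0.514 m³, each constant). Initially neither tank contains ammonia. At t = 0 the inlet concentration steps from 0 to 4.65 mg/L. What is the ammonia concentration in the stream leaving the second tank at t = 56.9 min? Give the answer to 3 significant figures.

3.85 mg/L

Each tank obeys Vᵢ dCᵢ/dt = Q(Cᵢ₋₁ − Cᵢ), so τᵢ = Vᵢ/Q.
τ₁ = 2.00/0.0721 = 27.739 min; τ₂ = 0.514/0.0721 = 7.1290 min.
Solving the cascade with C₁(0)=C₂(0)=0 gives C₂(t) = C_in[1 − (τ₁ e^(−t/τ₁) − τ₂ e^(−t/τ₂))/(τ₁ − τ₂)].
At t = 56.9: e^(−t/τ₁) = 0.12857, e^(−t/τ₂) = 0.00034173.
C₂ = 4.65·[1 − (27.739·0.12857 − 7.1290·0.00034173)/(20.610)] = 4.65·0.82707 = 3.8459 mg/L.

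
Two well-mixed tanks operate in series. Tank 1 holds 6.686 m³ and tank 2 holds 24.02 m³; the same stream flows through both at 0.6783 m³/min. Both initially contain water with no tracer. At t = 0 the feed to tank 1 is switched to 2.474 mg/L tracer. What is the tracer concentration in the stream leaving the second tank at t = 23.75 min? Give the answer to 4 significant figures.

Time constants: τᵢ = Vᵢ/Q for each well-mixed tank.
τ₁ = 6.686/0.6783 = 9.85700 min; τ₂ = 24.02/0.6783 = 35.4121 min.
Solving the cascade with C₁(0)=C₂(0)=0 gives C₂(t) = C_in[1 − (τ₁ e^(−t/τ₁) − τ₂ e^(−t/τ₂))/(τ₁ − τ₂)].
At t = 23.75: e^(−t/τ₁) = 0.0898641, e^(−t/τ₂) = 0.511363.
C₂ = 2.474·[1 − (9.85700·0.0898641 − 35.4121·0.511363)/(-25.5551)] = 2.474·0.326058 = 0.806668 mg/L.

0.8067 mg/L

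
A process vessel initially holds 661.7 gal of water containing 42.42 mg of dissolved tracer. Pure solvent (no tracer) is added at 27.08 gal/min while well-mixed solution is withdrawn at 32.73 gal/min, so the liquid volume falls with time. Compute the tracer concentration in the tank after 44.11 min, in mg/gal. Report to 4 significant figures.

Total volume: dV/dt = Q_in − Q_out = -5.65000 gal/min, so V(t) = 661.7 − 5.65000 t and V(44.11) = 412.479 gal.
No tracer enters, so dm/dt = −Q_out · (m/V).
dm/m = −Q_out dt/(V₀ − 5.65000 t); integrating gives ln(m/m₀) = −(Q_out/(Q_in−Q_out)) ln(V/V₀).
m = m₀ (V₀/V)^(Q_out/(Q_in−Q_out)) = 42.42 × (661.7/412.479)^(-5.79292) = 2.74484 mg.
C = m/V = 2.74484/412.479 = 0.00665450 mg/gal.

0.006655 mg/gal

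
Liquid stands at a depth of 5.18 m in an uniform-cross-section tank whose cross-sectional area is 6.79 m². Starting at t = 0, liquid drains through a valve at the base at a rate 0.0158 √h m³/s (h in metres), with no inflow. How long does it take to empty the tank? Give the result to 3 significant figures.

1960 s

A dh/dt = −Q_out = −0.0158 √h.
Separate and integrate: 2(√h − √h₀) = −(0.0158/A) t.
Set h = 0: 2√h₀ = (0.0158/A) t_empty ⇒ t_empty = 2A√h₀/0.0158.
t_empty = 2·6.79·√5.18/0.0158 = 13.580·2.2760/0.0158 = 1956.2 s.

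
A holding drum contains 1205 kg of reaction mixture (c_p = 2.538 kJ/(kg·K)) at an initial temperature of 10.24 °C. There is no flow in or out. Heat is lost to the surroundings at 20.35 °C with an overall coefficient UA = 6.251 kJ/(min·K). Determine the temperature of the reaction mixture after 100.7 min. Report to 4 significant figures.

12.12 °C

Energy balance: M c_p dT/dt = −UA(T − T_amb).
dT/dt = (T_ss − T)/τ with T_ss = T_amb = 20.3500 °C, τ = M c_p/UA = 1205·2.538/6.251 = 489.248 min.
T approaches T_ss exponentially: T(t) = T_ss + (T₀ − T_ss) e^(−t/τ).
T(100.7) = 20.3500 + (-10.1100)·0.813975 = 12.1207 °C.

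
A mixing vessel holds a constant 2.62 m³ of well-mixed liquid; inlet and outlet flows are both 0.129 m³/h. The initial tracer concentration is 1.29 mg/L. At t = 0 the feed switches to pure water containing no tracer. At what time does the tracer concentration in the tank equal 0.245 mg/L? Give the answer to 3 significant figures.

Species balance: V dC/dt = Q(C_in − C) ⇒ τ = V/Q = 20.310 h.
C(t) = C_in + (C₀ − C_in) e^(−t/τ). Set C = 0.245 and solve for t:
e^(−t/τ) = (C − C_in)/(C₀ − C_in) = (0.245 − 0)/(1.29 − 0) = 0.18992
t = −τ ln(…) = 20.310 × 1.6611 = 33.738 h.

33.7 h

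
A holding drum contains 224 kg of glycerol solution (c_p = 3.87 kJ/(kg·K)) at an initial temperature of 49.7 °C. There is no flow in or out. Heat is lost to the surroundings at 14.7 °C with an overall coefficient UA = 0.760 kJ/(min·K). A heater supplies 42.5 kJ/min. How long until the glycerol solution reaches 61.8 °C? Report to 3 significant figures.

985 min

Lumped-capacitance energy balance: M c_p dT/dt = UA(T_amb − T) + Q̇.
τ = M c_p/UA = 1140.6 min; T_ss = T_amb + Q̇/UA = 14.7 + 42.5/0.760 = 70.621 °C.
T(t) = T_ss + (T₀ − T_ss)e^(−t/τ); set T = 61.8:
t = −τ ln[(T − T_ss)/(T₀ − T_ss)] = −1140.6 · ln(0.42164) = 985.07 min.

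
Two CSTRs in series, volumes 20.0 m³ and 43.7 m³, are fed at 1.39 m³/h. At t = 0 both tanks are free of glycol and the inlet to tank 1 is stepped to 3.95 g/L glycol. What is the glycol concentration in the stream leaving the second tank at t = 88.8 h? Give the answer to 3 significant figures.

Each tank obeys Vᵢ dCᵢ/dt = Q(Cᵢ₋₁ − Cᵢ), so τᵢ = Vᵢ/Q.
τ₁ = 20.0/1.39 = 14.388 h; τ₂ = 43.7/1.39 = 31.439 h.
Solving the cascade with C₁(0)=C₂(0)=0 gives C₂(t) = C_in[1 − (τ₁ e^(−t/τ₁) − τ₂ e^(−t/τ₂))/(τ₁ − τ₂)].
At t = 88.8: e^(−t/τ₁) = 0.0020879, e^(−t/τ₂) = 0.059336.
C₂ = 3.95·[1 − (14.388·0.0020879 − 31.439·0.059336)/(-17.050)] = 3.95·0.89235 = 3.5248 g/L.

3.52 g/L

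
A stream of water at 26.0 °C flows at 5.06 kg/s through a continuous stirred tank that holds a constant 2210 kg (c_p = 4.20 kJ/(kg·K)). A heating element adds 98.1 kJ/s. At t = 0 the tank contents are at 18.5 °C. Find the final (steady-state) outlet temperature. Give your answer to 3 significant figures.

30.6 °C

M c_p dT/dt = ṁ c_p (T_in − T) + Q̇.
At steady state dT/dt = 0 ⇒ T_ss = T_in + Q̇/(ṁ c_p) = 26.0 + 98.1/(5.06·4.20) = 30.616 °C.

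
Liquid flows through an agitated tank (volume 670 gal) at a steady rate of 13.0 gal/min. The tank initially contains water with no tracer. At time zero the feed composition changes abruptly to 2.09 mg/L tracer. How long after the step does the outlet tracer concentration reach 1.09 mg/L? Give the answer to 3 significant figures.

38.0 min

Species balance: V dC/dt = Q(C_in − C) ⇒ τ = V/Q = 51.538 min.
C(t) = C_in + (C₀ − C_in) e^(−t/τ). Set C = 1.09 and solve for t:
e^(−t/τ) = (C − C_in)/(C₀ − C_in) = (1.09 − 2.09)/(0 − 2.09) = 0.47847
t = −τ ln(…) = 51.538 × 0.73716 = 37.992 min.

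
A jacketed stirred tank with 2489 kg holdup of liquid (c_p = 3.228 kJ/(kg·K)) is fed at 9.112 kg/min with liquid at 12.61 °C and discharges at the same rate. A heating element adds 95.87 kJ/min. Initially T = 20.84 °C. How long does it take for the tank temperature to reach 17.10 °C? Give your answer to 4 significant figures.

381.3 min

First-law balance (no shaft work): M c_p dT/dt = ṁ c_p (T_in − T) + 95.87.
τ = M/ṁ = 273.156 min; T_ss = T_in + Q̇/(ṁ c_p) = 15.8694 °C.
T(t) = T_ss + (T₀ − T_ss) e^(−t/τ). Set T = 17.10:
e^(−t/τ) = (17.10 − 15.8694)/(20.84 − 15.8694) = 0.247578
t = −273.156 · ln(0.247578) = 381.334 min.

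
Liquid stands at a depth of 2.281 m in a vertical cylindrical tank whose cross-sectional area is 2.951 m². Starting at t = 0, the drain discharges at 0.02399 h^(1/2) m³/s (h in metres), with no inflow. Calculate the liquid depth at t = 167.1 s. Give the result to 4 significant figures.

A dh/dt = −Q_out = −0.02399 √h.
∫ h^(−1/2) dh = −(0.02399/A) ∫ dt, giving 2√h = 2√h₀ − (0.02399/A) t.
√h = √2.281 − 0.02399·167.1/(2·2.951) = 1.51030 − 0.679215 = 0.831083.
h = 0.831083² = 0.690698 m.

0.6907 m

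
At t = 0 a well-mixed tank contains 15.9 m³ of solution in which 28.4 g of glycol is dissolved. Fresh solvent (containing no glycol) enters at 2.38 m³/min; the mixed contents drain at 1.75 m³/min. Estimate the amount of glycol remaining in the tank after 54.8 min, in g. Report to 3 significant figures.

Total volume: dV/dt = Q_in − Q_out = 0.63000 m³/min, so V(t) = 15.9 + 0.63000 t and V(54.8) = 50.424 m³.
Species balance (pure solvent in): dm/dt = −Q_out · m/V(t).
Separate: dm/m = −Q_out dt/V(t) ⇒ ln(m/m₀) = −(Q_out/(Q_in−Q_out)) ln(V/V₀).
m = m₀ (V₀/V)^(Q_out/(Q_in−Q_out)) = 28.4 × (15.9/50.424)^(2.7778) = 1.1508 g.

1.15 g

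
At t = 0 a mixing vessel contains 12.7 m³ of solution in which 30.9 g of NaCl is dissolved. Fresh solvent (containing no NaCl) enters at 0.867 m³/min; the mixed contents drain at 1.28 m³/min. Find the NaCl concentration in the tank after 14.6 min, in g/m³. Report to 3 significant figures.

Let m(t) be the amount of NaCl. Volume: V(t) = V₀ + (Q_in − Q_out) t = 12.7 − 0.41300 t; V(14.6) = 6.6702 m³.
No NaCl enters, so dm/dt = −Q_out · (m/V).
dm/m = −Q_out dt/(V₀ − 0.41300 t); integrating gives ln(m/m₀) = −(Q_out/(Q_in−Q_out)) ln(V/V₀).
m = m₀ (V₀/V)^(Q_out/(Q_in−Q_out)) = 30.9 × (12.7/6.6702)^(-3.0993) = 4.1995 g.
C = m/V = 4.1995/6.6702 = 0.62960 g/m³.

0.630 g/m³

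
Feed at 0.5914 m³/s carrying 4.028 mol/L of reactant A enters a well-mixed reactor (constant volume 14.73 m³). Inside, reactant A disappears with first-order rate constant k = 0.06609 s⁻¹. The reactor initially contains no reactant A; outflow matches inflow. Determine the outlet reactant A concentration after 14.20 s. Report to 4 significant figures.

V dC/dt = Q(C_in − C) − k V C.
This is linear with rate a = Q/V + k = 0.106239 s⁻¹.
C_ss = Q C_in/(Q + kV) = 1.52224 mol/L; C(t) = C_ss + (C₀ − C_ss) e^(−a t).
C(14.20) = 1.52224 + (-1.52224)·e^(−0.106239·14.20) = 1.52224 + (-1.52224)·0.221220 = 1.18549 mol/L.

1.185 mol/L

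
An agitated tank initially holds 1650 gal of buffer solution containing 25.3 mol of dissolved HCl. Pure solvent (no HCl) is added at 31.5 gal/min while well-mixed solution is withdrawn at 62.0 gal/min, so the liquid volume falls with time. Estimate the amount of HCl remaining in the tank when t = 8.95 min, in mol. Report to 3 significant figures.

Total volume: dV/dt = Q_in − Q_out = -30.500 gal/min, so V(t) = 1650 − 30.500 t and V(8.95) = 1377.0 gal.
Solute balance: dm/dt = 0 − Q_out C = −Q_out m/V(t).
dm/m = −Q_out dt/(V₀ − 30.500 t); integrating gives ln(m/m₀) = −(Q_out/(Q_in−Q_out)) ln(V/V₀).
m = m₀ (V₀/V)^(Q_out/(Q_in−Q_out)) = 25.3 × (1650/1377.0)^(-2.0328) = 17.517 mol.

17.5 mol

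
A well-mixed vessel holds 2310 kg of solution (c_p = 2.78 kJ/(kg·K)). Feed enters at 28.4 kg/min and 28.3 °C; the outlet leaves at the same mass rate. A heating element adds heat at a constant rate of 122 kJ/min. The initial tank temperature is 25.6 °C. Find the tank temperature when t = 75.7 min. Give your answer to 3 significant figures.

28.2 °C

Unsteady energy balance on the tank contents: M c_p dT/dt = ṁ c_p (T_in − T) + 122.
τ = M/ṁ = 81.338 min; T_ss = T_in + Q̇/(ṁ c_p) = 28.3 + 122/(28.4·2.78) = 29.845 °C.
This is linear first-order; T(t) = T_ss + (T₀ − T_ss) e^(−t/τ).
T(75.7) = 29.845 + (-4.2452)·e^(−75.7/81.338) = 29.845 + (-4.2452)·0.39428 = 28.171 °C.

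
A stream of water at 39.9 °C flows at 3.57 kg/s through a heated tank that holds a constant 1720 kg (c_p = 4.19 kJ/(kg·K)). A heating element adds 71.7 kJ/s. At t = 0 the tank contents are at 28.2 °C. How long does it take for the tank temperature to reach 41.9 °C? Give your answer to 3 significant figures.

856 s

Energy balance: M c_p dT/dt = ṁ c_p (T_in − T) + 71.7.
τ = M/ṁ = 481.79 s; T_ss = T_in + Q̇/(ṁ c_p) = 44.693 °C.
T(t) = T_ss + (T₀ − T_ss) e^(−t/τ). Set T = 41.9:
e^(−t/τ) = (41.9 − 44.693)/(28.2 − 44.693) = 0.16936
t = −481.79 · ln(0.16936) = 855.53 s.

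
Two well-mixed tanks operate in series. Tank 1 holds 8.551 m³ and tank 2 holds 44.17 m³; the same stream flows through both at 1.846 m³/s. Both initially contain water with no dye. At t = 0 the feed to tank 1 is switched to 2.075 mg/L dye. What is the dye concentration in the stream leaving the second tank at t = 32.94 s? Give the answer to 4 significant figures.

Species balance on tank i: dCᵢ/dt = (Cᵢ₋₁ − Cᵢ)/τᵢ with τᵢ = Vᵢ/Q.
τ₁ = 8.551/1.846 = 4.63218 s; τ₂ = 44.17/1.846 = 23.9274 s.
Tank 1: C₁ = C_in(1 − e^(−t/τ₁)). Tank 2 (τ₁ ≠ τ₂): C₂ = C_in[1 − (τ₁ e^(−t/τ₁) − τ₂ e^(−t/τ₂))/(τ₁ − τ₂)].
At t = 32.94: e^(−t/τ₁) = 0.000815976, e^(−t/τ₂) = 0.252419.
C₂ = 2.075·[1 − (4.63218·0.000815976 − 23.9274·0.252419)/(-19.2952)] = 2.075·0.687179 = 1.42590 mg/L.

1.426 mg/L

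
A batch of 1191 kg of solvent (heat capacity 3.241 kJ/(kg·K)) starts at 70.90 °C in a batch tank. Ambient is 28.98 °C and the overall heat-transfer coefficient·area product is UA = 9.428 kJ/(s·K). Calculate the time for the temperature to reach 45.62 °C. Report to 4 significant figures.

Energy balance: M c_p dT/dt = −UA(T − T_amb).
τ = M c_p/UA = 409.422 s; T_ss = T_amb = 28.9800 °C.
T(t) = T_ss + (T₀ − T_ss)e^(−t/τ); set T = 45.62:
t = −τ ln[(T − T_ss)/(T₀ − T_ss)] = −409.422 · ln(0.396947) = 378.287 s.

378.3 s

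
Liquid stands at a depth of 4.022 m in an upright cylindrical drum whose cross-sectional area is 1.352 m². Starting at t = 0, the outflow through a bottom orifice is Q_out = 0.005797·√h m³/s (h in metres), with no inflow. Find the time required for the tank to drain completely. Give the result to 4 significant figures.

935.5 s

With no inflow, A dh/dt = −0.005797 √h.
∫ h^(−1/2) dh = −(0.005797/A) ∫ dt, giving 2√h = 2√h₀ − (0.005797/A) t.
Tank is empty when √h = 0: t_empty = 2A√h₀/0.005797.
t_empty = 2·1.352·√4.022/0.005797 = 2.70400·2.00549/0.005797 = 935.458 s.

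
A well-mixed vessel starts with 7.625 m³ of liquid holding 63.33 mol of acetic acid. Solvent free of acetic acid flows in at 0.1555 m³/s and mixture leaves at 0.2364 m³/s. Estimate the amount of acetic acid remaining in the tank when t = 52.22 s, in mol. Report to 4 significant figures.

Total volume: dV/dt = Q_in − Q_out = -0.0809000 m³/s, so V(t) = 7.625 − 0.0809000 t and V(52.22) = 3.40040 m³.
Species balance (pure solvent in): dm/dt = −Q_out · m/V(t).
Separate: dm/m = −Q_out dt/V(t) ⇒ ln(m/m₀) = −(Q_out/(Q_in−Q_out)) ln(V/V₀).
m = m₀ (V₀/V)^(Q_out/(Q_in−Q_out)) = 63.33 × (7.625/3.40040)^(-2.92213) = 5.98125 mol.

5.981 mol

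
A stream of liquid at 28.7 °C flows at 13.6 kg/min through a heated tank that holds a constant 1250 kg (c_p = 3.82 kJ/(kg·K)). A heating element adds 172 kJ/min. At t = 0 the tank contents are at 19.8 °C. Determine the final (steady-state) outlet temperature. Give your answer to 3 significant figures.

32.0 °C

M c_p dT/dt = ṁ c_p (T_in − T) + Q̇.
At steady state dT/dt = 0 ⇒ T_ss = T_in + Q̇/(ṁ c_p) = 28.7 + 172/(13.6·3.82) = 32.011 °C.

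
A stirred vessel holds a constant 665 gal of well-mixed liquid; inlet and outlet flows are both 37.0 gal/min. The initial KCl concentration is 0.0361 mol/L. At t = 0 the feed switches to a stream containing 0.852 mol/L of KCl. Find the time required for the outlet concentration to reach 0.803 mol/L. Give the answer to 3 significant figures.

Species balance: V dC/dt = Q(C_in − C) ⇒ τ = V/Q = 17.973 min.
C(t) = C_in + (C₀ − C_in) e^(−t/τ). Set C = 0.803 and solve for t:
e^(−t/τ) = (C − C_in)/(C₀ − C_in) = (0.803 − 0.852)/(0.0361 − 0.852) = 0.060056
t = −τ ln(…) = 17.973 × 2.8125 = 50.548 min.

50.5 min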